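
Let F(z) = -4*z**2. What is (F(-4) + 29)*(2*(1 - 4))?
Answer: 210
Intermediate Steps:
(F(-4) + 29)*(2*(1 - 4)) = (-4*(-4)**2 + 29)*(2*(1 - 4)) = (-4*16 + 29)*(2*(-3)) = (-64 + 29)*(-6) = -35*(-6) = 210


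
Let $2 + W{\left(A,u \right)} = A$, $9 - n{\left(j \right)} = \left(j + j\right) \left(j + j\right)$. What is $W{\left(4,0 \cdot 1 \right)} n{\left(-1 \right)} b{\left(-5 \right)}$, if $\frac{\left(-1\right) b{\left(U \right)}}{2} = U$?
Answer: $100$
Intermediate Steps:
$b{\left(U \right)} = - 2 U$
$n{\left(j \right)} = 9 - 4 j^{2}$ ($n{\left(j \right)} = 9 - \left(j + j\right) \left(j + j\right) = 9 - 2 j 2 j = 9 - 4 j^{2}$)
$W{\left(A,u \right)} = -2 + A$
$W{\left(4,0 \cdot 1 \right)} n{\left(-1 \right)} b{\left(-5 \right)} = \left(-2 + 4\right) \left(9 - 4 \left(-1\right)^{2}\right) \left(\left(-2\right) \left(-5\right)\right) = 2 \left(9 - 4\right) 10 = 2 \cdot 5 \cdot 10 = 10 \cdot 10 = 100$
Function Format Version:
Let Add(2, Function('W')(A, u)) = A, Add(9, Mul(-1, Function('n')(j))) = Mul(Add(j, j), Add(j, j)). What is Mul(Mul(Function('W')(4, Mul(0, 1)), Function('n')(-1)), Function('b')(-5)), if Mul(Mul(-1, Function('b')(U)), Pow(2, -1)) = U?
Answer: 100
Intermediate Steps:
Function('b')(U) = Mul(-2, U)
Function('n')(j) = Add(9, Mul(-4, Pow(j, 2))) (Function('n')(j) = Add(9, Mul(-1, Mul(Add(j, j), Add(j, j)))) = Add(9, Mul(-1, Mul(Mul(2, j), Mul(2, j)))) = Add(9, Mul(-1, Mul(4, Pow(j, 2)))) = Add(9, Mul(-4, Pow(j, 2))))
Function('W')(A, u) = Add(-2, A)
Mul(Mul(Function('W')(4, Mul(0, 1)), Function('n')(-1)), Function('b')(-5)) = Mul(Mul(Add(-2, 4), Add(9, Mul(-4, Pow(-1, 2)))), Mul(-2, -5)) = Mul(Mul(2, Add(9, Mul(-4, 1))), 10) = Mul(Mul(2, Add(9, -4)), 10) = Mul(Mul(2, 5), 10) = Mul(10, 10) = 100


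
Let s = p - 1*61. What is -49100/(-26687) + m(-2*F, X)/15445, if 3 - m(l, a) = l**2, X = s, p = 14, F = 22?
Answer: 706763529/412180715 ≈ 1.7147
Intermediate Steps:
s = -47 (s = 14 - 1*61 = 14 - 61 = -47)
X = -47
m(l, a) = 3 - l**2
-49100/(-26687) + m(-2*F, X)/15445 = -49100/(-26687) + (3 - (-2*22)**2)/15445 = -49100*(-1/26687) + (3 - 1*(-44)**2)*(1/15445) = 49100/26687 + (3 - 1*1936)*(1/15445) = 49100/26687 + (3 - 1936)*(1/15445) = 49100/26687 - 1933*1/15445 = 49100/26687 - 1933/15445 = 706763529/412180715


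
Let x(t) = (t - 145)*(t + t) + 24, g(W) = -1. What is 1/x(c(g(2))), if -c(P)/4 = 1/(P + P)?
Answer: -1/548 ≈ -0.0018248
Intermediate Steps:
c(P) = -2/P (c(P) = -4/(P + P) = -4*1/(2*P) = -2/P)
x(t) = 24 + 2*t*(-145 + t) (x(t) = (-145 + t)*(2*t) + 24 = 2*t*(-145 + t) + 24 = 24 + 2*t*(-145 + t))
1/x(c(g(2))) = 1/(24 - (-580)/(-1) + 2*(-2/(-1))²) = 1/(24 - (-580)*(-1) + 2*(-2*(-1))²) = 1/(24 - 290*2 + 2*2²) = 1/(24 - 580 + 2*4) = 1/(24 - 580 + 8) = 1/(-548) = -1/548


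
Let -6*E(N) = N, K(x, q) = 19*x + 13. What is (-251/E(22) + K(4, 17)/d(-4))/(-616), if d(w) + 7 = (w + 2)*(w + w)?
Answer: -277/2178 ≈ -0.12718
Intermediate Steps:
d(w) = -7 + 2*w*(2 + w) (d(w) = -7 + (w + 2)*(w + w) = -7 + (2 + w)*(2*w) = -7 + 2*w*(2 + w))
K(x, q) = 13 + 19*x
E(N) = -N/6
(-251/E(22) + K(4, 17)/d(-4))/(-616) = (-251/((-⅙*22)) + (13 + 19*4)/(-7 + 2*(-4)² + 4*(-4)))/(-616) = (-251/(-11/3) + (13 + 76)/(-7 + 2*16 - 16))*(-1/616) = (-251*(-3/11) + 89/(-7 + 32 - 16))*(-1/616) = (753/11 + 89/9)*(-1/616) = (7756/99)*(-1/616) = -277/2178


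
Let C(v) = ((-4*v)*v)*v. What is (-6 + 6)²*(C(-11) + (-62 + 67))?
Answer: 0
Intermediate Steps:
C(v) = -4*v³ (C(v) = (-4*v²)*v = -4*v³)
(-6 + 6)²*(C(-11) + (-62 + 67)) = (-6 + 6)²*(-4*(-11)³ + (-62 + 67)) = 0²*(-4*(-1331) + 5) = 0*(5324 + 5) = 0*5329 = 0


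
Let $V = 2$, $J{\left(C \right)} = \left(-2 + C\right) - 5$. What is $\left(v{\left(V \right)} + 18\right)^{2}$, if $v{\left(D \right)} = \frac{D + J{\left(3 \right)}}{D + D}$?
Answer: $\frac{1225}{4} \approx 306.25$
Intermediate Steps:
$J{\left(C \right)} = -7 + C$
$v{\left(D \right)} = \frac{-4 + D}{2 D}$ ($v{\left(D \right)} = \frac{D + \left(-7 + 3\right)}{D + D} = \frac{D - 4}{2 D} = \left(-4 + D\right) \frac{1}{2 D} = \frac{-4 + D}{2 D}$)
$\left(v{\left(V \right)} + 18\right)^{2} = \left(\frac{-4 + 2}{2 \cdot 2} + 18\right)^{2} = \left(\frac{1}{2} \cdot \frac{1}{2} \left(-2\right) + 18\right)^{2} = \left(- \frac{1}{2} + 18\right)^{2} = \left(\frac{35}{2}\right)^{2} = \frac{1225}{4}$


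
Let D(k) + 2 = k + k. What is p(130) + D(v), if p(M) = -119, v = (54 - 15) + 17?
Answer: -9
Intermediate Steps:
v = 56 (v = 39 + 17 = 56)
D(k) = -2 + 2*k (D(k) = -2 + (k + k) = -2 + 2*k)
p(130) + D(v) = -119 + (-2 + 2*56) = -119 + (-2 + 112) = -119 + 110 = -9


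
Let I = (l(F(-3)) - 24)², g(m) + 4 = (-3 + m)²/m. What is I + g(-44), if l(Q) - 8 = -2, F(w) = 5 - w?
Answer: 11871/44 ≈ 269.80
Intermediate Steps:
g(m) = -4 + (-3 + m)²/m
l(Q) = 6 (l(Q) = 8 - 2 = 6)
I = 324 (I = (6 - 24)² = (-18)² = 324)
I + g(-44) = 324 + (-4 + (-3 - 44)²/(-44)) = 324 + (-4 - 1/44*(-47)²) = 324 + (-4 - 1/44*2209) = 324 + (-4 - 2209/44) = 324 - 2385/44 = 11871/44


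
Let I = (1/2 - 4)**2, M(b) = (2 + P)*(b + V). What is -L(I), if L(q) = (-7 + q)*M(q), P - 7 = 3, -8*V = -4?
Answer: -3213/4 ≈ -803.25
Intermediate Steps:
V = 1/2 (V = -1/8*(-4) = 1/2 ≈ 0.50000)
P = 10 (P = 7 + 3 = 10)
M(b) = 6 + 12*b (M(b) = (2 + 10)*(b + 1/2) = 12*(1/2 + b) = 6 + 12*b)
I = 49/4 (I = (1*(1/2) - 4)**2 = (1/2 - 4)**2 = (-7/2)**2 = 49/4 ≈ 12.250)
L(q) = (-7 + q)*(6 + 12*q)
-L(I) = -6*(1 + 2*(49/4))*(-7 + 49/4) = -6*(1 + 49/2)*21/4 = -6*51*21/(2*4) = -1*3213/4 = -3213/4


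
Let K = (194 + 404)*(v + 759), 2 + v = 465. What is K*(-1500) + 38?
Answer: -1096133962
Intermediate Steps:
v = 463 (v = -2 + 465 = 463)
K = 730756 (K = (194 + 404)*(463 + 759) = 598*1222 = 730756)
K*(-1500) + 38 = 730756*(-1500) + 38 = -1096134000 + 38 = -1096133962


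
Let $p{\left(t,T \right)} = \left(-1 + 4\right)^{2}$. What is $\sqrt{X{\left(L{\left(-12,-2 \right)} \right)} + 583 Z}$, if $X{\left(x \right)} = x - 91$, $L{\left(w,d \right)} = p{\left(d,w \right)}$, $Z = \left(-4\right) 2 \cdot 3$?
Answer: $i \sqrt{14074} \approx 118.63 i$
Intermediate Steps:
$p{\left(t,T \right)} = 9$ ($p{\left(t,T \right)} = 3^{2} = 9$)
$Z = -24$ ($Z = \left(-8\right) 3 = -24$)
$L{\left(w,d \right)} = 9$
$X{\left(x \right)} = -91 + x$
$\sqrt{X{\left(L{\left(-12,-2 \right)} \right)} + 583 Z} = \sqrt{\left(-91 + 9\right) + 583 \left(-24\right)} = \sqrt{-82 - 13992} = \sqrt{-14074} = i \sqrt{14074}$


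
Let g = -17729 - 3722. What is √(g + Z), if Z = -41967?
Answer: I*√63418 ≈ 251.83*I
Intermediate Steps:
g = -21451
√(g + Z) = √(-21451 - 41967) = √(-63418) = I*√63418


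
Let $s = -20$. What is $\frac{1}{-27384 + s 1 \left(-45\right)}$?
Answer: $- \frac{1}{26484} \approx -3.7759 \cdot 10^{-5}$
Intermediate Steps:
$\frac{1}{-27384 + s 1 \left(-45\right)} = \frac{1}{-27384 + \left(-20\right) 1 \left(-45\right)} = \frac{1}{-27384 - -900} = \frac{1}{-27384 + 900} = \frac{1}{-26484} = - \frac{1}{26484}$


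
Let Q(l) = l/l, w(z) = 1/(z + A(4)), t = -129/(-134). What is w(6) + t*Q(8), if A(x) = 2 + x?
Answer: 841/804 ≈ 1.0460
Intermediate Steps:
t = 129/134 (t = -129*(-1/134) = 129/134 ≈ 0.96269)
w(z) = 1/(6 + z) (w(z) = 1/(z + (2 + 4)) = 1/(z + 6) = 1/(6 + z))
Q(l) = 1
w(6) + t*Q(8) = 1/(6 + 6) + (129/134)*1 = 1/12 + 129/134 = 841/804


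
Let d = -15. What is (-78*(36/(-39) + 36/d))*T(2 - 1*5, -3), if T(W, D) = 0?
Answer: 0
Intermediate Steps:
(-78*(36/(-39) + 36/d))*T(2 - 1*5, -3) = -78*(36/(-39) + 36/(-15))*0 = -78*(36*(-1/39) + 36*(-1/15))*0 = -78*(-12/13 - 12/5)*0 = -78*(-216/65)*0 = (1296/5)*0 = 0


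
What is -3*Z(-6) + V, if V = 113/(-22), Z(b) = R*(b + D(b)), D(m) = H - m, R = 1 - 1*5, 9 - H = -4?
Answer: 3319/22 ≈ 150.86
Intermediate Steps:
H = 13 (H = 9 - 1*(-4) = 9 + 4 = 13)
R = -4 (R = 1 - 5 = -4)
D(m) = 13 - m
Z(b) = -52 (Z(b) = -4*(b + (13 - b)) = -4*13 = -52)
V = -113/22 (V = 113*(-1/22) = -113/22 ≈ -5.1364)
-3*Z(-6) + V = -3*(-52) - 113/22 = 156 - 113/22 = 3319/22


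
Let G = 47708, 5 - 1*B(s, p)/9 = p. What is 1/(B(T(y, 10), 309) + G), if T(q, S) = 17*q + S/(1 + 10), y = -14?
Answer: 1/44972 ≈ 2.2236e-5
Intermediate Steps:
T(q, S) = 17*q + S/11
B(s, p) = 45 - 9*p
1/(B(T(y, 10), 309) + G) = 1/((45 - 9*309) + 47708) = 1/((45 - 2781) + 47708) = 1/(-2736 + 47708) = 1/44972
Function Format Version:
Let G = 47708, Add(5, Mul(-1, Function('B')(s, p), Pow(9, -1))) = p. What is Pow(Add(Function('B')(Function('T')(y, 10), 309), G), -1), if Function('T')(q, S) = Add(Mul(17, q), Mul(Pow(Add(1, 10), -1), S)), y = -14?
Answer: Rational(1, 44972) ≈ 2.2236e-5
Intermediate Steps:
Function('T')(q, S) = Add(Mul(17, q), Mul(Rational(1, 11), S)) (Function('T')(q, S) = Add(Mul(17, q), Mul(Pow(11, -1), S)) = Add(Mul(17, q), Mul(Rational(1, 11), S)))
Function('B')(s, p) = Add(45, Mul(-9, p))
Pow(Add(Function('B')(Function('T')(y, 10), 309), G), -1) = Pow(Add(Add(45, Mul(-9, 309)), 47708), -1) = Pow(Add(Add(45, -2781), 47708), -1) = Pow(Add(-2736, 47708), -1) = Pow(44972, -1) = Rational(1, 44972)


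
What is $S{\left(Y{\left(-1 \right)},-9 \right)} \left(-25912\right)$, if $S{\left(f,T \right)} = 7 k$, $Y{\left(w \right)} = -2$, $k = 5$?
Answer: $-906920$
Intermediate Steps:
$S{\left(f,T \right)} = 35$ ($S{\left(f,T \right)} = 7 \cdot 5 = 35$)
$S{\left(Y{\left(-1 \right)},-9 \right)} \left(-25912\right) = 35 \left(-25912\right) = -906920$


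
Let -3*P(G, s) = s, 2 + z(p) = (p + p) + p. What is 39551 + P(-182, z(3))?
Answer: 118646/3 ≈ 39549.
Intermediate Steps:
z(p) = -2 + 3*p (z(p) = -2 + ((p + p) + p) = -2 + (2*p + p) = -2 + 3*p)
P(G, s) = -s/3
39551 + P(-182, z(3)) = 39551 - (-2 + 3*3)/3 = 39551 - (-2 + 9)/3 = 39551 - ⅓*7 = 39551 - 7/3 = 118646/3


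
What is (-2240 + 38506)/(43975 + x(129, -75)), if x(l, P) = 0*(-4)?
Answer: 36266/43975 ≈ 0.82470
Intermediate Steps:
x(l, P) = 0
(-2240 + 38506)/(43975 + x(129, -75)) = (-2240 + 38506)/(43975 + 0) = 36266/43975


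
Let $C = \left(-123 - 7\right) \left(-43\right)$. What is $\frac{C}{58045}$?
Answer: $\frac{86}{893} \approx 0.096305$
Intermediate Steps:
$C = 5590$ ($C = \left(-130\right) \left(-43\right) = 5590$)
$\frac{C}{58045} = \frac{5590}{58045} = 5590 \cdot \frac{1}{58045} = \frac{86}{893}$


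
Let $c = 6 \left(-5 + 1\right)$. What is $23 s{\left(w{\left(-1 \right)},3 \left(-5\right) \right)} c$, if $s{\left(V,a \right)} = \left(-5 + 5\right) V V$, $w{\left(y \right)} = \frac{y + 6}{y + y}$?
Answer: $0$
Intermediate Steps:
$c = -24$ ($c = 6 \left(-4\right) = -24$)
$w{\left(y \right)} = \frac{6 + y}{2 y}$
$s{\left(V,a \right)} = 0$ ($s{\left(V,a \right)} = 0 V V = 0 V = 0$)
$23 s{\left(w{\left(-1 \right)},3 \left(-5\right) \right)} c = 23 \cdot 0 \left(-24\right) = 0 \left(-24\right) = 0$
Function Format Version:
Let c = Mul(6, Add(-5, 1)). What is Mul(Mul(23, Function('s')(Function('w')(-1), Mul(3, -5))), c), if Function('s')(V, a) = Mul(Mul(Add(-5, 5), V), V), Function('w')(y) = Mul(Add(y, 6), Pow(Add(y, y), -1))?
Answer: 0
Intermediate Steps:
c = -24 (c = Mul(6, -4) = -24)
Function('w')(y) = Mul(Rational(1, 2), Pow(y, -1), Add(6, y)) (Function('w')(y) = Mul(Add(6, y), Pow(Mul(2, y), -1)) = Mul(Add(6, y), Mul(Rational(1, 2), Pow(y, -1))) = Mul(Rational(1, 2), Pow(y, -1), Add(6, y)))
Function('s')(V, a) = 0 (Function('s')(V, a) = Mul(Mul(0, V), V) = Mul(0, V) = 0)
Mul(Mul(23, Function('s')(Function('w')(-1), Mul(3, -5))), c) = Mul(Mul(23, 0), -24) = Mul(0, -24) = 0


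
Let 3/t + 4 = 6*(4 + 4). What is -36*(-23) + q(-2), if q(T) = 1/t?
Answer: 2528/3 ≈ 842.67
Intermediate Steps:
t = 3/44 (t = 3/(-4 + 6*(4 + 4)) = 3/(-4 + 6*8) = 3/(-4 + 48) = 3/44 ≈ 0.068182)
q(T) = 44/3 (q(T) = 1/(3/44) = 44/3)
-36*(-23) + q(-2) = -36*(-23) + 44/3 = 828 + 44/3 = 2528/3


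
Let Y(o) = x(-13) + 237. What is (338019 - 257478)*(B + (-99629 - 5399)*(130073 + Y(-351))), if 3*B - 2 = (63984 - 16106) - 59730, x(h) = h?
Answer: -1102190478240906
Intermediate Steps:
Y(o) = 224 (Y(o) = -13 + 237 = 224)
B = -3950 (B = ⅔ + ((63984 - 16106) - 59730)/3 = ⅔ + (47878 - 59730)/3 = ⅔ + (⅓)*(-11852) = ⅔ - 11852/3 = -3950)
(338019 - 257478)*(B + (-99629 - 5399)*(130073 + Y(-351))) = (338019 - 257478)*(-3950 + (-99629 - 5399)*(130073 + 224)) = 80541*(-3950 - 105028*130297) = 80541*(-3950 - 13684833316) = 80541*(-13684837266) = -1102190478240906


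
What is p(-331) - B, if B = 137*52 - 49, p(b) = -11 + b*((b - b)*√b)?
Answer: -7086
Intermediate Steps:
p(b) = -11 (p(b) = -11 + b*(0*√b) = -11 + b*0 = -11 + 0 = -11)
B = 7075 (B = 7124 - 49 = 7075)
p(-331) - B = -11 - 1*7075 = -11 - 7075 = -7086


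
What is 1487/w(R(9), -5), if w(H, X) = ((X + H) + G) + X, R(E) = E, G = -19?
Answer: -1487/20 ≈ -74.350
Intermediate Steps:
w(H, X) = -19 + H + 2*X (w(H, X) = ((X + H) - 19) + X = ((H + X) - 19) + X = (-19 + H + X) + X = -19 + H + 2*X)
1487/w(R(9), -5) = 1487/(-19 + 9 + 2*(-5)) = 1487/(-19 + 9 - 10) = 1487/(-20) = 1487*(-1/20) = -1487/20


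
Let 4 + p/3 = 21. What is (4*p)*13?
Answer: 2652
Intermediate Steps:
p = 51 (p = -12 + 3*21 = -12 + 63 = 51)
(4*p)*13 = (4*51)*13 = 204*13 = 2652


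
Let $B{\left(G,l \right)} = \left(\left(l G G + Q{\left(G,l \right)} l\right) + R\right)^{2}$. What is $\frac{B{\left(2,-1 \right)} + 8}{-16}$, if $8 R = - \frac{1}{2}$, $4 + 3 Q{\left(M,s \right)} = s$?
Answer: $- \frac{31657}{36864} \approx -0.85875$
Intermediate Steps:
$Q{\left(M,s \right)} = - \frac{4}{3} + \frac{s}{3}$
$R = - \frac{1}{16}$ ($R = \frac{\left(-1\right) \frac{1}{2}}{8} = \frac{1}{8} \left(- \frac{1}{2}\right) = - \frac{1}{16} \approx -0.0625$)
$B{\left(G,l \right)} = \left(- \frac{1}{16} + l G^{2} + l \left(- \frac{4}{3} + \frac{l}{3}\right)\right)^{2}$ ($B{\left(G,l \right)} = \left(\left(l G G + \left(- \frac{4}{3} + \frac{l}{3}\right) l\right) - \frac{1}{16}\right)^{2} = \left(\left(G l G + l \left(- \frac{4}{3} + \frac{l}{3}\right)\right) - \frac{1}{16}\right)^{2} = \left(\left(l G^{2} + l \left(- \frac{4}{3} + \frac{l}{3}\right)\right) - \frac{1}{16}\right)^{2} = \left(- \frac{1}{16} + l G^{2} + l \left(- \frac{4}{3} + \frac{l}{3}\right)\right)^{2}$)
$\frac{B{\left(2,-1 \right)} + 8}{-16} = \frac{\frac{\left(-3 + 16 \left(-1\right) \left(-4 - 1\right) + 48 \left(-1\right) 2^{2}\right)^{2}}{2304} + 8}{-16} = - \frac{\frac{\left(-3 + 16 \left(-1\right) \left(-5\right) + 48 \left(-1\right) 4\right)^{2}}{2304} + 8}{16} = - \frac{\frac{\left(-3 + 80 - 192\right)^{2}}{2304} + 8}{16} = - \frac{\frac{\left(-115\right)^{2}}{2304} + 8}{16} = - \frac{\frac{1}{2304} \cdot 13225 + 8}{16} = - \frac{\frac{13225}{2304} + 8}{16} = \left(- \frac{1}{16}\right) \frac{31657}{2304} = - \frac{31657}{36864}$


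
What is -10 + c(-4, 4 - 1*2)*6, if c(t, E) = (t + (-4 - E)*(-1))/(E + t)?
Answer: -16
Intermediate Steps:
c(t, E) = (4 + E + t)/(E + t) (c(t, E) = (t + (4 + E))/(E + t) = (4 + E + t)/(E + t))
-10 + c(-4, 4 - 1*2)*6 = -10 + ((4 + (4 - 1*2) - 4)/((4 - 1*2) - 4))*6 = -10 + ((4 + (4 - 2) - 4)/((4 - 2) - 4))*6 = -10 + ((4 + 2 - 4)/(2 - 4))*6 = -10 + (2/(-2))*6 = -10 - ½*2*6 = -10 - 1*6 = -10 - 6 = -16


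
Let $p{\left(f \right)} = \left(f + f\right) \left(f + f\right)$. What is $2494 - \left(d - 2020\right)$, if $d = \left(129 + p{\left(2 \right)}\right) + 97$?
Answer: $4272$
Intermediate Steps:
$p{\left(f \right)} = 4 f^{2}$ ($p{\left(f \right)} = 2 f 2 f = 4 f^{2}$)
$d = 242$ ($d = \left(129 + 4 \cdot 2^{2}\right) + 97 = \left(129 + 4 \cdot 4\right) + 97 = \left(129 + 16\right) + 97 = 145 + 97 = 242$)
$2494 - \left(d - 2020\right) = 2494 - \left(242 - 2020\right) = 2494 - -1778 = 2494 + 1778 = 4272$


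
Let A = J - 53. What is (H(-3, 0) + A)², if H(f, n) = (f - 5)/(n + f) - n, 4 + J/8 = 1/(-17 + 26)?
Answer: 537289/81 ≈ 6633.2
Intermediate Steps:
J = -280/9 (J = -32 + 8/(-17 + 26) = -32 + 8/9 = -280/9 ≈ -31.111)
A = -757/9 (A = -280/9 - 53 = -757/9 ≈ -84.111)
H(f, n) = -n + (-5 + f)/(f + n) (H(f, n) = (-5 + f)/(f + n) - n = -n + (-5 + f)/(f + n))
(H(-3, 0) + A)² = ((-5 - 3 - 1*0² - 1*(-3)*0)/(-3 + 0) - 757/9)² = ((-5 - 3 - 1*0 + 0)/(-3) - 757/9)² = (-(-5 - 3 + 0 + 0)/3 - 757/9)² = (-⅓*(-8) - 757/9)² = (8/3 - 757/9)² = (-733/9)² = 537289/81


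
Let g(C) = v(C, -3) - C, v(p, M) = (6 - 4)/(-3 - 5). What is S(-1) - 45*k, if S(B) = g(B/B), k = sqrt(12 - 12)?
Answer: -5/4 ≈ -1.2500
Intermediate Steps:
v(p, M) = -1/4 (v(p, M) = 2/(-8) = 2*(-1/8) = -1/4)
k = 0 (k = sqrt(0) = 0)
g(C) = -1/4 - C
S(B) = -5/4 (S(B) = -1/4 - B/B = -1/4 - 1*1 = -1/4 - 1 = -5/4)
S(-1) - 45*k = -5/4 - 45*0 = -5/4 + 0 = -5/4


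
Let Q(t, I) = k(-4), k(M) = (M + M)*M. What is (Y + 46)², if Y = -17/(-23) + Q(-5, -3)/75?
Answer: 6619612321/2975625 ≈ 2224.6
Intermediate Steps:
k(M) = 2*M² (k(M) = (2*M)*M = 2*M²)
Q(t, I) = 32 (Q(t, I) = 2*(-4)² = 2*16 = 32)
Y = 2011/1725 (Y = -17/(-23) + 32/75 = -17*(-1/23) + 32*(1/75) = 17/23 + 32/75 = 2011/1725 ≈ 1.1658)
(Y + 46)² = (2011/1725 + 46)² = (81361/1725)² = 6619612321/2975625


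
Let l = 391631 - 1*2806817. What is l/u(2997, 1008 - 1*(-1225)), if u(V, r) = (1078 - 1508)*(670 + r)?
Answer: 1207593/624145 ≈ 1.9348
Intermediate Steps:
u(V, r) = -288100 - 430*r (u(V, r) = -430*(670 + r) = -288100 - 430*r)
l = -2415186 (l = 391631 - 2806817 = -2415186)
l/u(2997, 1008 - 1*(-1225)) = -2415186/(-288100 - 430*(1008 - 1*(-1225))) = -2415186/(-288100 - 430*(1008 + 1225)) = -2415186/(-288100 - 430*2233) = -2415186/(-288100 - 960190) = -2415186/(-1248290) = -2415186*(-1/1248290) = 1207593/624145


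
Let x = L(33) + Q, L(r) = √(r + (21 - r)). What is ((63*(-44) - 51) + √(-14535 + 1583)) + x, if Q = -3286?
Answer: -6109 + √21 + 2*I*√3238 ≈ -6104.4 + 113.81*I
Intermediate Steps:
L(r) = √21
x = -3286 + √21 (x = √21 - 3286 = -3286 + √21 ≈ -3281.4)
((63*(-44) - 51) + √(-14535 + 1583)) + x = ((63*(-44) - 51) + √(-14535 + 1583)) + (-3286 + √21) = ((-2772 - 51) + √(-12952)) + (-3286 + √21) = (-2823 + 2*I*√3238) + (-3286 + √21) = -6109 + √21 + 2*I*√3238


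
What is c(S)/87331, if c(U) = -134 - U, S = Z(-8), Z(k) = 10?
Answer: -144/87331 ≈ -0.0016489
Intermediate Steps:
S = 10
c(S)/87331 = (-134 - 1*10)/87331 = (-134 - 10)*(1/87331) = -144*1/87331 = -144/87331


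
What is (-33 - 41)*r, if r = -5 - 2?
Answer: 518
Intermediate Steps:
r = -7
(-33 - 41)*r = (-33 - 41)*(-7) = -74*(-7) = 518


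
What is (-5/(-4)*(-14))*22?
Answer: -385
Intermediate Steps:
(-5/(-4)*(-14))*22 = (-5*(-¼)*(-14))*22 = ((5/4)*(-14))*22 = -35/2*22 = -385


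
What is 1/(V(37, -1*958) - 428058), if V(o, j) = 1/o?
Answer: -37/15838145 ≈ -2.3361e-6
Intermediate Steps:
1/(V(37, -1*958) - 428058) = 1/(1/37 - 428058) = 1/(-15838145/37) = -37/15838145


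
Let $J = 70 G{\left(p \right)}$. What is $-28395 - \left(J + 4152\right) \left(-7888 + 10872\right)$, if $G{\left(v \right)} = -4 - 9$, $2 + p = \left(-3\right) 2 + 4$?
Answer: $-9702523$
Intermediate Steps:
$p = -4$ ($p = -2 + \left(\left(-3\right) 2 + 4\right) = -2 + \left(-6 + 4\right) = -2 - 2 = -4$)
$G{\left(v \right)} = -13$ ($G{\left(v \right)} = -4 - 9 = -13$)
$J = -910$ ($J = 70 \left(-13\right) = -910$)
$-28395 - \left(J + 4152\right) \left(-7888 + 10872\right) = -28395 - \left(-910 + 4152\right) \left(-7888 + 10872\right) = -28395 - 3242 \cdot 2984 = -28395 - 9674128 = -9702523$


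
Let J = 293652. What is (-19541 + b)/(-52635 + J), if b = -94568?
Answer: -114109/241017 ≈ -0.47345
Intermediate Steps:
(-19541 + b)/(-52635 + J) = (-19541 - 94568)/(-52635 + 293652) = -114109/241017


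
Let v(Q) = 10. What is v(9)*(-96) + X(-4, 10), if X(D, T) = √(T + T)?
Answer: -960 + 2*√5 ≈ -955.53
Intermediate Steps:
X(D, T) = √2*√T (X(D, T) = √(2*T) = √2*√T)
v(9)*(-96) + X(-4, 10) = 10*(-96) + √2*√10 = -960 + 2*√5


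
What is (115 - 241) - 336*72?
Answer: -24318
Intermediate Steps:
(115 - 241) - 336*72 = -126 - 24192 = -24318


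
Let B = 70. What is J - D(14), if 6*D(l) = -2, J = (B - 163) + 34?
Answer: -176/3 ≈ -58.667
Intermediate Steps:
J = -59 (J = (70 - 163) + 34 = -93 + 34 = -59)
D(l) = -1/3 (D(l) = (1/6)*(-2) = -1/3)
J - D(14) = -59 - 1*(-1/3) = -59 + 1/3 = -176/3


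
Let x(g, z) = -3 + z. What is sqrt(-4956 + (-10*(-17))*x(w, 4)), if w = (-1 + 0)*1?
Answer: I*sqrt(4786) ≈ 69.181*I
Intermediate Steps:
w = -1 (w = -1*1 = -1)
sqrt(-4956 + (-10*(-17))*x(w, 4)) = sqrt(-4956 + (-10*(-17))*(-3 + 4)) = sqrt(-4956 + 170*1) = sqrt(-4956 + 170) = sqrt(-4786) = I*sqrt(4786)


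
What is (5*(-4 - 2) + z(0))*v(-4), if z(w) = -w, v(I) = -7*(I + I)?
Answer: -1680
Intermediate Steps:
v(I) = -14*I
(5*(-4 - 2) + z(0))*v(-4) = (5*(-4 - 2) - 1*0)*(-14*(-4)) = (5*(-6) + 0)*56 = (-30 + 0)*56 = -30*56 = -1680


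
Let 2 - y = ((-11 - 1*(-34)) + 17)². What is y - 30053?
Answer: -31651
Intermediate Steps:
y = -1598 (y = 2 - ((-11 - 1*(-34)) + 17)² = 2 - ((-11 + 34) + 17)² = 2 - (23 + 17)² = 2 - 1*40² = 2 - 1*1600 = 2 - 1600 = -1598)
y - 30053 = -1598 - 30053 = -31651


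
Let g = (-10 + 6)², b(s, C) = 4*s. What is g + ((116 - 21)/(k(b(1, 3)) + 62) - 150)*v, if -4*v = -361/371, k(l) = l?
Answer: -37217/1848 ≈ -20.139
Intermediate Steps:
g = 16 (g = (-4)² = 16)
v = 361/1484 (v = -(-361)/(4*371) = -¼*(-361/371) = 361/1484 ≈ 0.24326)
g + ((116 - 21)/(k(b(1, 3)) + 62) - 150)*v = 16 + ((116 - 21)/(4*1 + 62) - 150)*(361/1484) = 16 + (95/(4 + 62) - 150)*(361/1484) = 16 + (95/66 - 150)*(361/1484) = 16 - 9805/66*361/1484 = 16 - 66785/1848 = -37217/1848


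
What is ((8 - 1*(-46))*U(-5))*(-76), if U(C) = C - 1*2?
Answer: 28728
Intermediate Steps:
U(C) = -2 + C (U(C) = C - 2 = -2 + C)
((8 - 1*(-46))*U(-5))*(-76) = ((8 - 1*(-46))*(-2 - 5))*(-76) = ((8 + 46)*(-7))*(-76) = (54*(-7))*(-76) = -378*(-76) = 28728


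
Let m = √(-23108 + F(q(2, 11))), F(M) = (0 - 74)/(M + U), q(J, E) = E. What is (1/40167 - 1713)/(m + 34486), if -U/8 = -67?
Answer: -648973416560470/13065342923702727 + 172015175*I*√276566482/13065342923702727 ≈ -0.049671 + 0.00021895*I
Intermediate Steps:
U = 536 (U = -8*(-67) = 536)
F(M) = -74/(536 + M) (F(M) = (0 - 74)/(M + 536) = -74/(536 + M))
m = 5*I*√276566482/547 (m = √(-23108 - 74/(536 + 11)) = √(-23108 - 74/547) = √(-12640150/547) = 5*I*√276566482/547 ≈ 152.01*I)
(1/40167 - 1713)/(m + 34486) = (1/40167 - 1713)/(5*I*√276566482/547 + 34486) = (1/40167 - 1713)/(34486 + 5*I*√276566482/547) = -68806070/(40167*(34486 + 5*I*√276566482/547))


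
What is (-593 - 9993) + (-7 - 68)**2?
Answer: -4961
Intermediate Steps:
(-593 - 9993) + (-7 - 68)**2 = -10586 + (-75)**2 = -10586 + 5625 = -4961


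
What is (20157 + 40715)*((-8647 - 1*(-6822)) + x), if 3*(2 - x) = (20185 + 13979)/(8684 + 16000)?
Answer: -228322349920/2057 ≈ -1.1100e+8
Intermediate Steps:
x = 3165/2057 (x = 2 - (20185 + 13979)/(3*(8684 + 16000)) = 2 - 11388/24684 = 2 - ⅓*2847/2057 = 2 - 949/2057 = 3165/2057 ≈ 1.5386)
(20157 + 40715)*((-8647 - 1*(-6822)) + x) = (20157 + 40715)*((-8647 - 1*(-6822)) + 3165/2057) = 60872*((-8647 + 6822) + 3165/2057) = 60872*(-1825 + 3165/2057) = 60872*(-3750860/2057) = -228322349920/2057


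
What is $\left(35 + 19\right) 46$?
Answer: $2484$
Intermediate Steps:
$\left(35 + 19\right) 46 = 54 \cdot 46 = 2484$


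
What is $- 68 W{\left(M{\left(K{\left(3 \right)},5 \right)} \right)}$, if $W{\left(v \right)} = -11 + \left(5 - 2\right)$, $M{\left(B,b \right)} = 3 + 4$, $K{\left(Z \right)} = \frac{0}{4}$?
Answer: $544$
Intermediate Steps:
$K{\left(Z \right)} = 0$ ($K{\left(Z \right)} = 0 \cdot \frac{1}{4} = 0$)
$M{\left(B,b \right)} = 7$
$W{\left(v \right)} = -8$ ($W{\left(v \right)} = -11 + 3 = -8$)
$- 68 W{\left(M{\left(K{\left(3 \right)},5 \right)} \right)} = \left(-68\right) \left(-8\right) = 544$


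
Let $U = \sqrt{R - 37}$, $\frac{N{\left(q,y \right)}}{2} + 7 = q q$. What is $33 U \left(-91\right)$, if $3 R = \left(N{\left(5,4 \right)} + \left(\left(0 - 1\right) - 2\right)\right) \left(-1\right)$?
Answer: $- 12012 i \sqrt{3} \approx - 20805.0 i$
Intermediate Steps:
$N{\left(q,y \right)} = -14 + 2 q^{2}$ ($N{\left(q,y \right)} = -14 + 2 q q = -14 + 2 q^{2}$)
$R = -11$ ($R = \frac{\left(\left(-14 + 2 \cdot 5^{2}\right) + \left(\left(0 - 1\right) - 2\right)\right) \left(-1\right)}{3} = \frac{\left(\left(-14 + 2 \cdot 25\right) - 3\right) \left(-1\right)}{3} = \frac{\left(\left(-14 + 50\right) - 3\right) \left(-1\right)}{3} = \frac{\left(36 - 3\right) \left(-1\right)}{3} = \frac{33 \left(-1\right)}{3} = \frac{1}{3} \left(-33\right) = -11$)
$U = 4 i \sqrt{3}$ ($U = \sqrt{-11 - 37} = \sqrt{-48} = 4 i \sqrt{3} \approx 6.9282 i$)
$33 U \left(-91\right) = 33 \cdot 4 i \sqrt{3} \left(-91\right) = 132 i \sqrt{3} \left(-91\right) = - 12012 i \sqrt{3}$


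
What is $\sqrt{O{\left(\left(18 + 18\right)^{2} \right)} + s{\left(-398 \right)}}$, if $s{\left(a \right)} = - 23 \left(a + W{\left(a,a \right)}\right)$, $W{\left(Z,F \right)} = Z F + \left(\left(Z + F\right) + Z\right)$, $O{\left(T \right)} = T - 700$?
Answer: $8 i \sqrt{56345} \approx 1899.0 i$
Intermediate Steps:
$O{\left(T \right)} = -700 + T$ ($O{\left(T \right)} = T - 700 = -700 + T$)
$W{\left(Z,F \right)} = F + 2 Z + F Z$ ($W{\left(Z,F \right)} = F Z + \left(\left(F + Z\right) + Z\right) = F Z + \left(F + 2 Z\right) = F + 2 Z + F Z$)
$s{\left(a \right)} = - 92 a - 23 a^{2}$ ($s{\left(a \right)} = - 23 \left(a + \left(a + 2 a + a a\right)\right) = - 23 \left(a + \left(a + 2 a + a^{2}\right)\right) = - 23 \left(a + \left(a^{2} + 3 a\right)\right) = - 23 \left(a^{2} + 4 a\right) = - 92 a - 23 a^{2}$)
$\sqrt{O{\left(\left(18 + 18\right)^{2} \right)} + s{\left(-398 \right)}} = \sqrt{\left(-700 + \left(18 + 18\right)^{2}\right) + 23 \left(-398\right) \left(-4 - -398\right)} = \sqrt{\left(-700 + 36^{2}\right) + 23 \left(-398\right) \left(-4 + 398\right)} = \sqrt{\left(-700 + 1296\right) + 23 \left(-398\right) 394} = \sqrt{596 - 3606676} = \sqrt{-3606080} = 8 i \sqrt{56345}$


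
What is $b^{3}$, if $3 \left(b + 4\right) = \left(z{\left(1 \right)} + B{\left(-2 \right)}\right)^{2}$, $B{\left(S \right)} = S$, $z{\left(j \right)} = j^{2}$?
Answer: $- \frac{1331}{27} \approx -49.296$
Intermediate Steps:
$b = - \frac{11}{3}$ ($b = -4 + \frac{\left(1^{2} - 2\right)^{2}}{3} = -4 + \frac{\left(1 - 2\right)^{2}}{3} = -4 + \frac{\left(-1\right)^{2}}{3} = -4 + \frac{1}{3} \cdot 1 = -4 + \frac{1}{3} = - \frac{11}{3} \approx -3.6667$)
$b^{3} = \left(- \frac{11}{3}\right)^{3} = - \frac{1331}{27}$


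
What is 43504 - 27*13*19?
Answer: 36835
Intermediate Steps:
43504 - 27*13*19 = 43504 - 351*19 = 43504 - 6669 = 36835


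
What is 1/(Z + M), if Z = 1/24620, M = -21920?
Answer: -24620/539670399 ≈ -4.5620e-5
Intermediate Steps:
Z = 1/24620 ≈ 4.0617e-5
1/(Z + M) = 1/(1/24620 - 21920) = 1/(-539670399/24620) = -24620/539670399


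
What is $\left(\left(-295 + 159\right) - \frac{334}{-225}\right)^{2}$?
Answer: $\frac{916030756}{50625} \approx 18094.0$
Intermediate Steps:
$\left(\left(-295 + 159\right) - \frac{334}{-225}\right)^{2} = \left(-136 - - \frac{334}{225}\right)^{2} = \left(-136 + \frac{334}{225}\right)^{2} = \left(- \frac{30266}{225}\right)^{2} = \frac{916030756}{50625}$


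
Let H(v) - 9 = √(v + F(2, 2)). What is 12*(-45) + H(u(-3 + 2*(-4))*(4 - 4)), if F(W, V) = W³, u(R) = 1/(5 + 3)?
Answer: -531 + 2*√2 ≈ -528.17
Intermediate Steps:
u(R) = ⅛ (u(R) = 1/8 = ⅛)
H(v) = 9 + √(8 + v) (H(v) = 9 + √(v + 2³) = 9 + √(v + 8) = 9 + √(8 + v))
12*(-45) + H(u(-3 + 2*(-4))*(4 - 4)) = 12*(-45) + (9 + √(8 + (4 - 4)/8)) = -540 + (9 + √(8 + (⅛)*0)) = -540 + (9 + √(8 + 0)) = -540 + (9 + √8) = -540 + (9 + 2*√2) = -531 + 2*√2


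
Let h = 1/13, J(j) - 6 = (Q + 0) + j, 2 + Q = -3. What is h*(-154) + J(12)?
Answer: 15/13 ≈ 1.1538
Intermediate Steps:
Q = -5 (Q = -2 - 3 = -5)
J(j) = 1 + j (J(j) = 6 + ((-5 + 0) + j) = 6 + (-5 + j) = 1 + j)
h = 1/13 ≈ 0.076923
h*(-154) + J(12) = (1/13)*(-154) + (1 + 12) = -154/13 + 13 = 15/13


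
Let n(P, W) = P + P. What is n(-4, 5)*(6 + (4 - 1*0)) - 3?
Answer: -83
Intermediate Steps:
n(P, W) = 2*P
n(-4, 5)*(6 + (4 - 1*0)) - 3 = (2*(-4))*(6 + (4 - 1*0)) - 3 = -8*(6 + (4 + 0)) - 3 = -8*(6 + 4) - 3 = -8*10 - 3 = -80 - 3 = -83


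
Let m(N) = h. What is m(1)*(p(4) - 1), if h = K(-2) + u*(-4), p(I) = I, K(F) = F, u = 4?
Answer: -54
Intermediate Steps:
h = -18 (h = -2 + 4*(-4) = -2 - 16 = -18)
m(N) = -18
m(1)*(p(4) - 1) = -18*(4 - 1) = -18*3 = -54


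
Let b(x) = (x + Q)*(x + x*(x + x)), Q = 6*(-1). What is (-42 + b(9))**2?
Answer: 221841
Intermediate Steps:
Q = -6
b(x) = (-6 + x)*(x + 2*x**2) (b(x) = (x - 6)*(x + x*(x + x)) = (-6 + x)*(x + x*(2*x)) = (-6 + x)*(x + 2*x**2))
(-42 + b(9))**2 = (-42 + 9*(-6 - 11*9 + 2*9**2))**2 = (-42 + 9*(-6 - 99 + 2*81))**2 = (-42 + 9*(-6 - 99 + 162))**2 = (-42 + 9*57)**2 = (-42 + 513)**2 = 471**2 = 221841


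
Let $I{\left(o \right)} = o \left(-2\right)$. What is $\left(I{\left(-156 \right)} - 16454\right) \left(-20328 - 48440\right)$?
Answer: $1110053056$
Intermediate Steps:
$I{\left(o \right)} = - 2 o$
$\left(I{\left(-156 \right)} - 16454\right) \left(-20328 - 48440\right) = \left(\left(-2\right) \left(-156\right) - 16454\right) \left(-20328 - 48440\right) = \left(312 - 16454\right) \left(-68768\right) = \left(-16142\right) \left(-68768\right) = 1110053056$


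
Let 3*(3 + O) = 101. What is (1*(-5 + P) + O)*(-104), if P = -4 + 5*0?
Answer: -6760/3 ≈ -2253.3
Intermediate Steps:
P = -4 (P = -4 + 0 = -4)
O = 92/3 (O = -3 + (1/3)*101 = -3 + 101/3 = 92/3 ≈ 30.667)
(1*(-5 + P) + O)*(-104) = (1*(-5 - 4) + 92/3)*(-104) = (1*(-9) + 92/3)*(-104) = (-9 + 92/3)*(-104) = (65/3)*(-104) = -6760/3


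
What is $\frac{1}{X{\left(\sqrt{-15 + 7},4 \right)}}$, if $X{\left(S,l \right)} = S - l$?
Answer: $- \frac{1}{6} - \frac{i \sqrt{2}}{12} \approx -0.16667 - 0.11785 i$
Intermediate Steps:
$\frac{1}{X{\left(\sqrt{-15 + 7},4 \right)}} = \frac{1}{\sqrt{-15 + 7} - 4} = \frac{1}{\sqrt{-8} - 4} = \frac{1}{2 i \sqrt{2} - 4} = \frac{1}{-4 + 2 i \sqrt{2}}$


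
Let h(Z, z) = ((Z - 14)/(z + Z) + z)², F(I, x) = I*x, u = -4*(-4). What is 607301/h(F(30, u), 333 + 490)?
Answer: 1031081103509/1150974937225 ≈ 0.89583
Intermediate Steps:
u = 16
h(Z, z) = (z + (-14 + Z)/(Z + z))² (h(Z, z) = ((-14 + Z)/(Z + z) + z)² = (z + (-14 + Z)/(Z + z))²)
607301/h(F(30, u), 333 + 490) = 607301/(((-14 + 30*16 + (333 + 490)² + (30*16)*(333 + 490))²/(30*16 + (333 + 490))²)) = 607301/(((-14 + 480 + 823² + 480*823)²/(480 + 823)²)) = 607301/(((-14 + 480 + 677329 + 395040)²/1303²)) = 607301/(((1/1697809)*1072835²)) = 607301/(((1/1697809)*1150974937225)) = 607301/(1150974937225/1697809) = 607301*(1697809/1150974937225) = 1031081103509/1150974937225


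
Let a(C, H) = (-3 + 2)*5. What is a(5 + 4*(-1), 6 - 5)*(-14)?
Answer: 70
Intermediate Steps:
a(C, H) = -5 (a(C, H) = -1*5 = -5)
a(5 + 4*(-1), 6 - 5)*(-14) = -5*(-14) = 70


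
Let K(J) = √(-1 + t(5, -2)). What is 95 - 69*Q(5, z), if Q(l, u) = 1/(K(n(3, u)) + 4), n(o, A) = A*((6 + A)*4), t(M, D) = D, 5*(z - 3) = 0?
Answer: 1529/19 + 69*I*√3/19 ≈ 80.474 + 6.2901*I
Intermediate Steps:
z = 3 (z = 3 + (⅕)*0 = 3 + 0 = 3)
n(o, A) = A*(24 + 4*A)
K(J) = I*√3 (K(J) = √(-1 - 2) = √(-3) = I*√3)
Q(l, u) = 1/(4 + I*√3) (Q(l, u) = 1/(I*√3 + 4) = 1/(4 + I*√3))
95 - 69*Q(5, z) = 95 - 69*(4/19 - I*√3/19) = 95 + (-276/19 + 69*I*√3/19) = 1529/19 + 69*I*√3/19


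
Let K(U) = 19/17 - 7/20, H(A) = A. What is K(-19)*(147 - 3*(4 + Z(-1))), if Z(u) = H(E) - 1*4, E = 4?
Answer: 7047/68 ≈ 103.63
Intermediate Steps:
Z(u) = 0 (Z(u) = 4 - 1*4 = 4 - 4 = 0)
K(U) = 261/340 (K(U) = 19*(1/17) - 7*1/20 = 19/17 - 7/20 = 261/340)
K(-19)*(147 - 3*(4 + Z(-1))) = 261*(147 - 3*(4 + 0))/340 = 261*(147 - 3*4)/340 = 261*(147 - 12)/340 = (261/340)*135 = 7047/68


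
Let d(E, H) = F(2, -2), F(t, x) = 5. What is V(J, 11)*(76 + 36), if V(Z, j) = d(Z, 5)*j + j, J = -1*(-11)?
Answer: 7392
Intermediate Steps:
d(E, H) = 5
J = 11
V(Z, j) = 6*j (V(Z, j) = 5*j + j = 6*j)
V(J, 11)*(76 + 36) = (6*11)*(76 + 36) = 66*112 = 7392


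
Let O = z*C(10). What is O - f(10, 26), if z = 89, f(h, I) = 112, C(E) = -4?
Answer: -468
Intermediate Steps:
O = -356 (O = 89*(-4) = -356)
O - f(10, 26) = -356 - 1*112 = -356 - 112 = -468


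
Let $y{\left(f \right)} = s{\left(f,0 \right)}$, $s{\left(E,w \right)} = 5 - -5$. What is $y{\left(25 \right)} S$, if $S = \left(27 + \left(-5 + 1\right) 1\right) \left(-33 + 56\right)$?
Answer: $5290$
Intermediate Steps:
$s{\left(E,w \right)} = 10$ ($s{\left(E,w \right)} = 5 + 5 = 10$)
$y{\left(f \right)} = 10$
$S = 529$ ($S = \left(27 - 4\right) 23 = 23 \cdot 23 = 529$)
$y{\left(25 \right)} S = 10 \cdot 529 = 5290$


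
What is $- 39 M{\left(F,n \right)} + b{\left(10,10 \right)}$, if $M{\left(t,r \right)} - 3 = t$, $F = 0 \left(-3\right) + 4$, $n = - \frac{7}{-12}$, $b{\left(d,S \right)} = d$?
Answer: $-263$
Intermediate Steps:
$n = \frac{7}{12}$ ($n = \left(-7\right) \left(- \frac{1}{12}\right) = \frac{7}{12} \approx 0.58333$)
$F = 4$ ($F = 0 + 4 = 4$)
$M{\left(t,r \right)} = 3 + t$
$- 39 M{\left(F,n \right)} + b{\left(10,10 \right)} = - 39 \left(3 + 4\right) + 10 = \left(-39\right) 7 + 10 = -273 + 10 = -263$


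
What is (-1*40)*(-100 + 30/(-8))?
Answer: 4150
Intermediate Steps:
(-1*40)*(-100 + 30/(-8)) = -40*(-100 + 30*(-1/8)) = -40*(-100 - 15/4) = -40*(-415/4) = 4150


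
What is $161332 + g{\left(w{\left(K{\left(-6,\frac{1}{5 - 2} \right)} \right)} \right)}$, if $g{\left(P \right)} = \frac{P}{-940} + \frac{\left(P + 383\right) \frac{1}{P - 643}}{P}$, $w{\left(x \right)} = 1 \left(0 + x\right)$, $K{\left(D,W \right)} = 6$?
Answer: $\frac{72451732646}{449085} \approx 1.6133 \cdot 10^{5}$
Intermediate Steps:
$w{\left(x \right)} = x$ ($w{\left(x \right)} = 1 x = x$)
$g{\left(P \right)} = - \frac{P}{940} + \frac{383 + P}{P \left(-643 + P\right)}$ ($g{\left(P \right)} = P \left(- \frac{1}{940}\right) + \frac{\left(383 + P\right) \frac{1}{-643 + P}}{P} = - \frac{P}{940} + \frac{\frac{1}{-643 + P} \left(383 + P\right)}{P} = - \frac{P}{940} + \frac{383 + P}{P \left(-643 + P\right)}$)
$161332 + g{\left(w{\left(K{\left(-6,\frac{1}{5 - 2} \right)} \right)} \right)} = 161332 + \frac{360020 - 6^{3} + 643 \cdot 6^{2} + 940 \cdot 6}{940 \cdot 6 \left(-643 + 6\right)} = 161332 + \frac{1}{940} \cdot \frac{1}{6} \frac{1}{-637} \left(360020 - 216 + 643 \cdot 36 + 5640\right) = 161332 + \frac{1}{940} \cdot \frac{1}{6} \left(- \frac{1}{637}\right) \left(360020 - 216 + 23148 + 5640\right) = 161332 + \frac{1}{940} \cdot \frac{1}{6} \left(- \frac{1}{637}\right) 388592 = 161332 - \frac{48574}{449085} = \frac{72451732646}{449085}$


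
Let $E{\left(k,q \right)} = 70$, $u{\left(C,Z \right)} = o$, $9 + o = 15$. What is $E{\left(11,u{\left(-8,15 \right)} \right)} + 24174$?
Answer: $24244$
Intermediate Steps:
$o = 6$ ($o = -9 + 15 = 6$)
$u{\left(C,Z \right)} = 6$
$E{\left(11,u{\left(-8,15 \right)} \right)} + 24174 = 70 + 24174 = 24244$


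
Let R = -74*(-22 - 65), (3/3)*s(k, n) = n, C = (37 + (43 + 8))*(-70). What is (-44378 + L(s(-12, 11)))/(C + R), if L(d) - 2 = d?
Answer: -44365/278 ≈ -159.59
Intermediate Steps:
C = -6160 (C = (37 + 51)*(-70) = 88*(-70) = -6160)
s(k, n) = n
L(d) = 2 + d
R = 6438 (R = -74*(-87) = 6438)
(-44378 + L(s(-12, 11)))/(C + R) = (-44378 + (2 + 11))/(-6160 + 6438) = (-44378 + 13)/278 = -44365*1/278 = -44365/278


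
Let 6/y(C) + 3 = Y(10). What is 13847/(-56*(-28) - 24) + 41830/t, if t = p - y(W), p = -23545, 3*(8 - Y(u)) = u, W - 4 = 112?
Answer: 1307459721/181795192 ≈ 7.1919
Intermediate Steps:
W = 116 (W = 4 + 112 = 116)
Y(u) = 8 - u/3
y(C) = 18/5 (y(C) = 6/(-3 + (8 - ⅓*10)) = 6/(-3 + (8 - 10/3)) = 6/(-3 + 14/3) = 6/(5/3) = 6*(⅗) = 18/5)
t = -117743/5 (t = -23545 - 1*18/5 = -23545 - 18/5 = -117743/5 ≈ -23549.)
13847/(-56*(-28) - 24) + 41830/t = 13847/(-56*(-28) - 24) + 41830/(-117743/5) = 13847/(1568 - 24) + 41830*(-5/117743) = 13847/1544 - 209150/117743 = 1307459721/181795192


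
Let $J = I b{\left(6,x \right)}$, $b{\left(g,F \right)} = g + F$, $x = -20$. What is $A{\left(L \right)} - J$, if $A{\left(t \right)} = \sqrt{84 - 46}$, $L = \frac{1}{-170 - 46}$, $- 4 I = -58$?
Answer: $203 + \sqrt{38} \approx 209.16$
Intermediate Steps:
$b{\left(g,F \right)} = F + g$
$I = \frac{29}{2}$ ($I = \left(- \frac{1}{4}\right) \left(-58\right) = \frac{29}{2} \approx 14.5$)
$L = - \frac{1}{216}$ ($L = \frac{1}{-216} = - \frac{1}{216} \approx -0.0046296$)
$J = -203$ ($J = \frac{29 \left(-20 + 6\right)}{2} = \frac{29}{2} \left(-14\right) = -203$)
$A{\left(t \right)} = \sqrt{38}$
$A{\left(L \right)} - J = \sqrt{38} - -203 = \sqrt{38} + 203 = 203 + \sqrt{38}$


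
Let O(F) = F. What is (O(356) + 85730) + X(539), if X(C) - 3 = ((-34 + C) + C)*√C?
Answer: 86089 + 7308*√11 ≈ 1.1033e+5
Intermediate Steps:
X(C) = 3 + √C*(-34 + 2*C) (X(C) = 3 + ((-34 + C) + C)*√C = 3 + (-34 + 2*C)*√C = 3 + √C*(-34 + 2*C))
(O(356) + 85730) + X(539) = (356 + 85730) + (3 - 238*√11 + 2*539^(3/2)) = 86086 + (3 - 238*√11 + 2*(3773*√11)) = 86086 + (3 - 238*√11 + 7546*√11) = 86086 + (3 + 7308*√11) = 86089 + 7308*√11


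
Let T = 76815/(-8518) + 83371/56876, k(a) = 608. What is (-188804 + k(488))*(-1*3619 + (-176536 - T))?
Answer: 2053124080350350811/60558721 ≈ 3.3903e+10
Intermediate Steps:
T = -1829387881/242234884 (T = 76815*(-1/8518) + 83371*(1/56876) = -76815/8518 + 83371/56876 = -1829387881/242234884 ≈ -7.5521)
(-188804 + k(488))*(-1*3619 + (-176536 - T)) = (-188804 + 608)*(-1*3619 + (-176536 - 1*(-1829387881/242234884))) = -188196*(-3619 + (-176536 + 1829387881/242234884)) = -188196*(-3619 - 42761348093943/242234884) = -188196*(-43637996139139/242234884) = 2053124080350350811/60558721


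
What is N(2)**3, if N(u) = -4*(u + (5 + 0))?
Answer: -21952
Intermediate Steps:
N(u) = -20 - 4*u (N(u) = -4*(u + 5) = -4*(5 + u) = -20 - 4*u)
N(2)**3 = (-20 - 4*2)**3 = (-20 - 8)**3 = (-28)**3 = -21952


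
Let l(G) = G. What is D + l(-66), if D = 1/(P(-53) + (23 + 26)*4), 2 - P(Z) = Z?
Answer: -16565/251 ≈ -65.996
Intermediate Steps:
P(Z) = 2 - Z
D = 1/251 (D = 1/((2 - 1*(-53)) + (23 + 26)*4) = 1/((2 + 53) + 49*4) = 1/(55 + 196) = 1/251 ≈ 0.0039841)
D + l(-66) = 1/251 - 66 = -16565/251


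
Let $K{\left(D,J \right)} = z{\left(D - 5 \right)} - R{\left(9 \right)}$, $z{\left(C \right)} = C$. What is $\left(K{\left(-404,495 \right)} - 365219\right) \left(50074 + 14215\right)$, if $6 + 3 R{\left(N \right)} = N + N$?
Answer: $-23506115648$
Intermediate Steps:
$R{\left(N \right)} = -2 + \frac{2 N}{3}$ ($R{\left(N \right)} = -2 + \frac{N + N}{3} = -2 + \frac{2 N}{3}$)
$K{\left(D,J \right)} = -9 + D$ ($K{\left(D,J \right)} = \left(D - 5\right) - \left(-2 + \frac{2}{3} \cdot 9\right) = \left(-5 + D\right) - \left(-2 + 6\right) = \left(-5 + D\right) - 4 = -9 + D$)
$\left(K{\left(-404,495 \right)} - 365219\right) \left(50074 + 14215\right) = \left(\left(-9 - 404\right) - 365219\right) \left(50074 + 14215\right) = \left(-413 - 365219\right) 64289 = \left(-365632\right) 64289 = -23506115648$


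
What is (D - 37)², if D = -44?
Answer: 6561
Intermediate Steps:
(D - 37)² = (-44 - 37)² = (-81)² = 6561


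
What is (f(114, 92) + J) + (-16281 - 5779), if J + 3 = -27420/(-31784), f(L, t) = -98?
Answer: -176084451/7946 ≈ -22160.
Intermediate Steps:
J = -16983/7946 (J = -3 - 27420/(-31784) = -3 - 27420*(-1/31784) = -3 + 6855/7946 = -16983/7946 ≈ -2.1373)
(f(114, 92) + J) + (-16281 - 5779) = (-98 - 16983/7946) + (-16281 - 5779) = -795691/7946 - 22060 = -176084451/7946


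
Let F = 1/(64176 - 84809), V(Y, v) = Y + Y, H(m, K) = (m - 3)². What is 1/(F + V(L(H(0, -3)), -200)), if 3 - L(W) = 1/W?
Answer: 185697/1072907 ≈ 0.17308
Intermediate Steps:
H(m, K) = (-3 + m)²
L(W) = 3 - 1/W
V(Y, v) = 2*Y
F = -1/20633 (F = 1/(-20633) = -1/20633 ≈ -4.8466e-5)
1/(F + V(L(H(0, -3)), -200)) = 1/(-1/20633 + 2*(3 - 1/((-3 + 0)²))) = 1/(-1/20633 + 2*(3 - 1/((-3)²))) = 1/(-1/20633 + 2*(3 - 1/9)) = 1/(-1/20633 + 2*(3 - 1*⅑)) = 1/(-1/20633 + 2*(3 - ⅑)) = 1/(-1/20633 + 2*(26/9)) = 1/(-1/20633 + 52/9) = 1/(1072907/185697) = 185697/1072907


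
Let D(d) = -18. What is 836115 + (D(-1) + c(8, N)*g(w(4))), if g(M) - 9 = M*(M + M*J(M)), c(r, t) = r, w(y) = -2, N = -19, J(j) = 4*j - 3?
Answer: 835849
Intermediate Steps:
J(j) = -3 + 4*j
g(M) = 9 + M*(M + M*(-3 + 4*M))
836115 + (D(-1) + c(8, N)*g(w(4))) = 836115 + (-18 + 8*(9 - 2*(-2)² + 4*(-2)³)) = 836115 + (-18 + 8*(9 - 2*4 + 4*(-8))) = 836115 + (-18 + 8*(9 - 8 - 32)) = 836115 + (-18 + 8*(-31)) = 836115 + (-18 - 248) = 836115 - 266 = 835849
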